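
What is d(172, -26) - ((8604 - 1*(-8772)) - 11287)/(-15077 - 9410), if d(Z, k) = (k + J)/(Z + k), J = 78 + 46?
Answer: 1644360/1787551 ≈ 0.91990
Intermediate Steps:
J = 124
d(Z, k) = (124 + k)/(Z + k) (d(Z, k) = (k + 124)/(Z + k) = (124 + k)/(Z + k))
d(172, -26) - ((8604 - 1*(-8772)) - 11287)/(-15077 - 9410) = (124 - 26)/(172 - 26) - ((8604 - 1*(-8772)) - 11287)/(-15077 - 9410) = 98/146 - ((8604 + 8772) - 11287)/(-24487) = (1/146)*98 - (17376 - 11287)*(-1)/24487 = 49/73 - 6089*(-1)/24487 = 49/73 - 1*(-6089/24487) = 49/73 + 6089/24487 = 1644360/1787551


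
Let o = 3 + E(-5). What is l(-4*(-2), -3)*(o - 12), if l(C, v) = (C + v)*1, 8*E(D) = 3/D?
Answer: -363/8 ≈ -45.375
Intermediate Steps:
E(D) = 3/(8*D) (E(D) = (3/D)/8 = 3/(8*D))
l(C, v) = C + v
o = 117/40 (o = 3 + (3/8)/(-5) = 3 + (3/8)*(-⅕) = 3 - 3/40 = 117/40 ≈ 2.9250)
l(-4*(-2), -3)*(o - 12) = (-4*(-2) - 3)*(117/40 - 12) = (8 - 3)*(-363/40) = 5*(-363/40) = -363/8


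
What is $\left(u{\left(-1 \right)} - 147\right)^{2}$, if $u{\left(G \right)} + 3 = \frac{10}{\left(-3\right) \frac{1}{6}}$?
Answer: $28900$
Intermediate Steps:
$u{\left(G \right)} = -23$ ($u{\left(G \right)} = -3 + \frac{10}{\left(-3\right) \frac{1}{6}} = -3 + \frac{10}{- \frac{1}{2}} = -3 + 10 \left(-2\right) = -3 - 20 = -23$)
$\left(u{\left(-1 \right)} - 147\right)^{2} = \left(-23 - 147\right)^{2} = \left(-170\right)^{2} = 28900$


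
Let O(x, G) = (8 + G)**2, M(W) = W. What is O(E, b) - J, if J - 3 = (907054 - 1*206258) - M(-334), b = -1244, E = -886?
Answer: 826563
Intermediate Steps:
J = 701133 (J = 3 + ((907054 - 1*206258) - 1*(-334)) = 3 + ((907054 - 206258) + 334) = 3 + (700796 + 334) = 3 + 701130 = 701133)
O(E, b) - J = (8 - 1244)**2 - 1*701133 = (-1236)**2 - 701133 = 1527696 - 701133 = 826563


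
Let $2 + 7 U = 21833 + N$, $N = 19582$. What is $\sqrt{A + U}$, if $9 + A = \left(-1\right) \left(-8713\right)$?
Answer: $\frac{\sqrt{716387}}{7} \approx 120.91$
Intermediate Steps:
$A = 8704$ ($A = -9 - -8713 = -9 + 8713 = 8704$)
$U = \frac{41413}{7}$ ($U = - \frac{2}{7} + \frac{21833 + 19582}{7} = - \frac{2}{7} + \frac{1}{7} \cdot 41415 = - \frac{2}{7} + \frac{41415}{7} = \frac{41413}{7} \approx 5916.1$)
$\sqrt{A + U} = \sqrt{8704 + \frac{41413}{7}} = \sqrt{\frac{102341}{7}} = \frac{\sqrt{716387}}{7}$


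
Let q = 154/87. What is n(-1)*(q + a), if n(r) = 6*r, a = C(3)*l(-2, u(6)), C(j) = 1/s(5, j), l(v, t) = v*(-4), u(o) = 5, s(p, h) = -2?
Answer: 388/29 ≈ 13.379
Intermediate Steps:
l(v, t) = -4*v
C(j) = -½ (C(j) = 1/(-2) = -½)
a = -4 (a = -(-2)*(-2) = -½*8 = -4)
q = 154/87 (q = 154*(1/87) = 154/87 ≈ 1.7701)
n(-1)*(q + a) = (6*(-1))*(154/87 - 4) = -6*(-194/87) = 388/29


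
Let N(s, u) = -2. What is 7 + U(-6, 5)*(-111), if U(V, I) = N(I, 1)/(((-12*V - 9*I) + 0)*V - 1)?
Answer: 919/163 ≈ 5.6380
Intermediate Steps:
U(V, I) = -2/(-1 + V*(-12*V - 9*I)) (U(V, I) = -2/(((-12*V - 9*I) + 0)*V - 1) = -2/((-12*V - 9*I)*V - 1) = -2/(V*(-12*V - 9*I) - 1) = -2/(-1 + V*(-12*V - 9*I)))
7 + U(-6, 5)*(-111) = 7 + (2/(1 + 12*(-6)² + 9*5*(-6)))*(-111) = 7 + (2/(1 + 12*36 - 270))*(-111) = 7 + (2/(1 + 432 - 270))*(-111) = 7 + (2/163)*(-111) = 7 - 222/163 = 919/163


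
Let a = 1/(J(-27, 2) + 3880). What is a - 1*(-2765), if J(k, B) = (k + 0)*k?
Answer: 12743886/4609 ≈ 2765.0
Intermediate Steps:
J(k, B) = k² (J(k, B) = k*k = k²)
a = 1/4609 (a = 1/((-27)² + 3880) = 1/(729 + 3880) = 1/4609 ≈ 0.00021697)
a - 1*(-2765) = 1/4609 - 1*(-2765) = 1/4609 + 2765 = 12743886/4609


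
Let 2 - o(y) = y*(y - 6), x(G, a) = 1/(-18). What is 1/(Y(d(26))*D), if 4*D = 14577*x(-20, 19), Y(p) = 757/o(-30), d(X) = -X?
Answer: 25872/3678263 ≈ 0.0070338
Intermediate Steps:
x(G, a) = -1/18
o(y) = 2 - y*(-6 + y) (o(y) = 2 - y*(y - 6) = 2 - y*(-6 + y))
Y(p) = -757/1078 (Y(p) = 757/(2 - 1*(-30)**2 + 6*(-30)) = 757/(2 - 1*900 - 180) = 757/(2 - 900 - 180) = 757/(-1078) = 757*(-1/1078) = -757/1078)
D = -4859/24 (D = (14577*(-1/18))/4 = (1/4)*(-4859/6) = -4859/24 ≈ -202.46)
1/(Y(d(26))*D) = 1/((-757/1078)*(-4859/24)) = -1078/757*(-24/4859) = 25872/3678263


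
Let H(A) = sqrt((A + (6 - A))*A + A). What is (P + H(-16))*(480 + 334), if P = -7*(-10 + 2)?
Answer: 45584 + 3256*I*sqrt(7) ≈ 45584.0 + 8614.6*I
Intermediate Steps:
H(A) = sqrt(7)*sqrt(A) (H(A) = sqrt(6*A + A) = sqrt(7*A) = sqrt(7)*sqrt(A))
P = 56 (P = -7*(-8) = 56)
(P + H(-16))*(480 + 334) = (56 + sqrt(7)*sqrt(-16))*(480 + 334) = (56 + sqrt(7)*(4*I))*814 = (56 + 4*I*sqrt(7))*814 = 45584 + 3256*I*sqrt(7)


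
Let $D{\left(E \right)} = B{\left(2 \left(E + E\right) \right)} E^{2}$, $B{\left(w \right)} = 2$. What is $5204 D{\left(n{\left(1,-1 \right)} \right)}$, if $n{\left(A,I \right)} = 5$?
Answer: $260200$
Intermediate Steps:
$D{\left(E \right)} = 2 E^{2}$
$5204 D{\left(n{\left(1,-1 \right)} \right)} = 5204 \cdot 2 \cdot 5^{2} = 5204 \cdot 2 \cdot 25 = 5204 \cdot 50 = 260200$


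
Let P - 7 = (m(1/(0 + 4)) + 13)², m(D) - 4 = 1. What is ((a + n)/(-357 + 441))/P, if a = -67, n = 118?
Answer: 17/9268 ≈ 0.0018343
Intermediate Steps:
m(D) = 5 (m(D) = 4 + 1 = 5)
P = 331 (P = 7 + (5 + 13)² = 7 + 18² = 7 + 324 = 331)
((a + n)/(-357 + 441))/P = ((-67 + 118)/(-357 + 441))/331 = (51/84)*(1/331) = (51*(1/84))*(1/331) = (17/28)*(1/331) = 17/9268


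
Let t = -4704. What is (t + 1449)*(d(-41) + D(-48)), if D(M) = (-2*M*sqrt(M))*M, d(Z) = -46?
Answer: 149730 + 59996160*I*sqrt(3) ≈ 1.4973e+5 + 1.0392e+8*I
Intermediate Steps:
D(M) = -2*M**(5/2) (D(M) = (-2*M**(3/2))*M = -2*M**(5/2))
(t + 1449)*(d(-41) + D(-48)) = (-4704 + 1449)*(-46 - 18432*I*sqrt(3)) = -3255*(-46 - 18432*I*sqrt(3)) = 149730 + 59996160*I*sqrt(3)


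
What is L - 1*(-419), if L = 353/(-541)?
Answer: 226326/541 ≈ 418.35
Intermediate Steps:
L = -353/541 (L = 353*(-1/541) = -353/541 ≈ -0.65250)
L - 1*(-419) = -353/541 - 1*(-419) = -353/541 + 419 = 226326/541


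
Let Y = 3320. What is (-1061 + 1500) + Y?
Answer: 3759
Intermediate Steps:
(-1061 + 1500) + Y = (-1061 + 1500) + 3320 = 439 + 3320 = 3759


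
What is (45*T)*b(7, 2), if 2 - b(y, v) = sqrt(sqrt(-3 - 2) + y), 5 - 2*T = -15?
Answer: 900 - 450*sqrt(7 + I*sqrt(5)) ≈ -305.31 - 187.84*I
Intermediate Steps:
T = 10 (T = 5/2 - 1/2*(-15) = 5/2 + 15/2 = 10)
b(y, v) = 2 - sqrt(y + I*sqrt(5)) (b(y, v) = 2 - sqrt(sqrt(-3 - 2) + y) = 2 - sqrt(sqrt(-5) + y) = 2 - sqrt(I*sqrt(5) + y) = 2 - sqrt(y + I*sqrt(5)))
(45*T)*b(7, 2) = (45*10)*(2 - sqrt(7 + I*sqrt(5))) = 450*(2 - sqrt(7 + I*sqrt(5))) = 900 - 450*sqrt(7 + I*sqrt(5))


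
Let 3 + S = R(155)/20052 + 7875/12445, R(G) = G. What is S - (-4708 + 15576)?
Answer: -542533424093/49909428 ≈ -10870.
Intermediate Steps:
S = -117760589/49909428 (S = -3 + (155/20052 + 7875/12445) = -3 + (155*(1/20052) + 7875*(1/12445)) = -3 + (155/20052 + 1575/2489) = -3 + 31967695/49909428 = -117760589/49909428 ≈ -2.3595)
S - (-4708 + 15576) = -117760589/49909428 - (-4708 + 15576) = -117760589/49909428 - 1*10868 = -117760589/49909428 - 10868 = -542533424093/49909428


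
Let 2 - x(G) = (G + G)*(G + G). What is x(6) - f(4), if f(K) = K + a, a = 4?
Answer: -150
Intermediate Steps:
f(K) = 4 + K (f(K) = K + 4 = 4 + K)
x(G) = 2 - 4*G**2 (x(G) = 2 - (G + G)*(G + G) = 2 - 2*G*2*G = 2 - 4*G**2)
x(6) - f(4) = (2 - 4*6**2) - (4 + 4) = (2 - 4*36) - 1*8 = (2 - 144) - 8 = -142 - 8 = -150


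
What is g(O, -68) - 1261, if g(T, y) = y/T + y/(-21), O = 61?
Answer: -1612621/1281 ≈ -1258.9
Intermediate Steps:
g(T, y) = -y/21 + y/T (g(T, y) = y/T + y*(-1/21) = y/T - y/21 = -y/21 + y/T)
g(O, -68) - 1261 = (-1/21*(-68) - 68/61) - 1261 = (68/21 - 68*1/61) - 1261 = (68/21 - 68/61) - 1261 = 2720/1281 - 1261 = -1612621/1281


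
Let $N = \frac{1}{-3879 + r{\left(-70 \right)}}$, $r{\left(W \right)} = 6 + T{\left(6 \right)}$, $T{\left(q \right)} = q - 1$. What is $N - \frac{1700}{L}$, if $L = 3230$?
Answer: $- \frac{38699}{73492} \approx -0.52657$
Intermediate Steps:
$T{\left(q \right)} = -1 + q$
$r{\left(W \right)} = 11$ ($r{\left(W \right)} = 6 + \left(-1 + 6\right) = 6 + 5 = 11$)
$N = - \frac{1}{3868}$ ($N = \frac{1}{-3879 + 11} = \frac{1}{-3868} = - \frac{1}{3868} \approx -0.00025853$)
$N - \frac{1700}{L} = - \frac{1}{3868} - \frac{1700}{3230} = - \frac{1}{3868} - \frac{10}{19} = - \frac{38699}{73492}$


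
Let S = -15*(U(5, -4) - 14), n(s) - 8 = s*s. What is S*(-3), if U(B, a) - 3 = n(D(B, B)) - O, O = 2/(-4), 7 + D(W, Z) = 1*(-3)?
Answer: 8775/2 ≈ 4387.5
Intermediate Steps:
D(W, Z) = -10 (D(W, Z) = -7 + 1*(-3) = -7 - 3 = -10)
O = -½ (O = 2*(-¼) = -½ ≈ -0.50000)
n(s) = 8 + s² (n(s) = 8 + s*s = 8 + s²)
U(B, a) = 223/2 (U(B, a) = 3 + ((8 + (-10)²) - 1*(-½)) = 3 + ((8 + 100) + ½) = 3 + (108 + ½) = 3 + 217/2 = 223/2)
S = -2925/2 (S = -15*(223/2 - 14) = -15*195/2 = -2925/2 ≈ -1462.5)
S*(-3) = -2925/2*(-3) = 8775/2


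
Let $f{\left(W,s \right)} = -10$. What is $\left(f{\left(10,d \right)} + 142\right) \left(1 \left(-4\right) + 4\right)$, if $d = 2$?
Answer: $0$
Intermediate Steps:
$\left(f{\left(10,d \right)} + 142\right) \left(1 \left(-4\right) + 4\right) = \left(-10 + 142\right) \left(1 \left(-4\right) + 4\right) = 132 \left(-4 + 4\right) = 132 \cdot 0 = 0$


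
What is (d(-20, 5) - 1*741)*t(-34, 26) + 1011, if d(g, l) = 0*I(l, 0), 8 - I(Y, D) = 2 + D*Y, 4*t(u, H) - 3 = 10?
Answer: -5589/4 ≈ -1397.3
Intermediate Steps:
t(u, H) = 13/4 (t(u, H) = 3/4 + (1/4)*10 = 3/4 + 5/2 = 13/4)
I(Y, D) = 6 - D*Y (I(Y, D) = 8 - (2 + D*Y) = 8 + (-2 - D*Y) = 6 - D*Y)
d(g, l) = 0 (d(g, l) = 0*(6 - 1*0*l) = 0*(6 + 0) = 0*6 = 0)
(d(-20, 5) - 1*741)*t(-34, 26) + 1011 = (0 - 1*741)*(13/4) + 1011 = (0 - 741)*(13/4) + 1011 = -741*13/4 + 1011 = -9633/4 + 1011 = -5589/4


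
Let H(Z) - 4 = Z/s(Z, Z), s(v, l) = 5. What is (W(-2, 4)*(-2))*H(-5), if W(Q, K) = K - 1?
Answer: -18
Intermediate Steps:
H(Z) = 4 + Z/5
W(Q, K) = -1 + K
(W(-2, 4)*(-2))*H(-5) = ((-1 + 4)*(-2))*(4 + (1/5)*(-5)) = (3*(-2))*(4 - 1) = -6*3 = -18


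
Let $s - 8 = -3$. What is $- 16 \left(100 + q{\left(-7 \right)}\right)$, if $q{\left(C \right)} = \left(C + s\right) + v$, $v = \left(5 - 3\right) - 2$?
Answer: $-1568$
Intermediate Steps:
$s = 5$ ($s = 8 - 3 = 5$)
$v = 0$ ($v = 2 - 2 = 0$)
$q{\left(C \right)} = 5 + C$ ($q{\left(C \right)} = \left(C + 5\right) + 0 = \left(5 + C\right) + 0 = 5 + C$)
$- 16 \left(100 + q{\left(-7 \right)}\right) = - 16 \left(100 + \left(5 - 7\right)\right) = - 16 \left(100 - 2\right) = \left(-16\right) 98 = -1568$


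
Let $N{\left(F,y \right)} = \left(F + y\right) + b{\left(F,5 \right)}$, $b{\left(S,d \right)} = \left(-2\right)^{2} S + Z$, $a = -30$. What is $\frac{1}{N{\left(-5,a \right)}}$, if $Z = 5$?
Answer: $- \frac{1}{50} \approx -0.02$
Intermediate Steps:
$b{\left(S,d \right)} = 5 + 4 S$ ($b{\left(S,d \right)} = \left(-2\right)^{2} S + 5 = 4 S + 5 = 5 + 4 S$)
$N{\left(F,y \right)} = 5 + y + 5 F$ ($N{\left(F,y \right)} = \left(F + y\right) + \left(5 + 4 F\right) = 5 + y + 5 F$)
$\frac{1}{N{\left(-5,a \right)}} = \frac{1}{5 - 30 + 5 \left(-5\right)} = \frac{1}{5 - 30 - 25} = \frac{1}{-50} = - \frac{1}{50}$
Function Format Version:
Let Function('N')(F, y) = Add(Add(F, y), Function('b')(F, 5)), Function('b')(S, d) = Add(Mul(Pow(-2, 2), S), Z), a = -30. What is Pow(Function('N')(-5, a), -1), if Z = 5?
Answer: Rational(-1, 50) ≈ -0.020000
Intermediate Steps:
Function('b')(S, d) = Add(5, Mul(4, S)) (Function('b')(S, d) = Add(Mul(Pow(-2, 2), S), 5) = Add(Mul(4, S), 5) = Add(5, Mul(4, S)))
Function('N')(F, y) = Add(5, y, Mul(5, F)) (Function('N')(F, y) = Add(Add(F, y), Add(5, Mul(4, F))) = Add(5, y, Mul(5, F)))
Pow(Function('N')(-5, a), -1) = Pow(Add(5, -30, Mul(5, -5)), -1) = Pow(Add(5, -30, -25), -1) = Pow(-50, -1) = Rational(-1, 50)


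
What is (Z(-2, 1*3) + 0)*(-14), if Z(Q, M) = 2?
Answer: -28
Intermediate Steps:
(Z(-2, 1*3) + 0)*(-14) = (2 + 0)*(-14) = 2*(-14) = -28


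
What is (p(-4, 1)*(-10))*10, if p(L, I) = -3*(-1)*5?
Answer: -1500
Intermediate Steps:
p(L, I) = 15 (p(L, I) = 3*5 = 15)
(p(-4, 1)*(-10))*10 = (15*(-10))*10 = -150*10 = -1500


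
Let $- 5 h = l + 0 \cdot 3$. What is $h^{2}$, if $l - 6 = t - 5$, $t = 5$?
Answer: $\frac{36}{25} \approx 1.44$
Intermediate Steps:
$l = 6$ ($l = 6 + \left(5 - 5\right) = 6 + 0 = 6$)
$h = - \frac{6}{5}$ ($h = - \frac{6 + 0 \cdot 3}{5} = - \frac{6 + 0}{5} = \left(- \frac{1}{5}\right) 6 = - \frac{6}{5} \approx -1.2$)
$h^{2} = \left(- \frac{6}{5}\right)^{2} = \frac{36}{25}$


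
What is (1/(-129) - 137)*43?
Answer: -17674/3 ≈ -5891.3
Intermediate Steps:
(1/(-129) - 137)*43 = (-1/129 - 137)*43 = -17674/129*43 = -17674/3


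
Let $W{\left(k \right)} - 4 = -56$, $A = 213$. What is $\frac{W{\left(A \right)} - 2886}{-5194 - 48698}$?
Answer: $\frac{1469}{26946} \approx 0.054516$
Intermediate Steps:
$W{\left(k \right)} = -52$ ($W{\left(k \right)} = 4 - 56 = -52$)
$\frac{W{\left(A \right)} - 2886}{-5194 - 48698} = \frac{-52 - 2886}{-5194 - 48698} = - \frac{2938}{-53892} = \left(-2938\right) \left(- \frac{1}{53892}\right) = \frac{1469}{26946}$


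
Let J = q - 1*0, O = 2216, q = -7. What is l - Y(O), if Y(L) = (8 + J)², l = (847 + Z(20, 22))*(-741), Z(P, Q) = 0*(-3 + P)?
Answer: -627628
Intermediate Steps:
Z(P, Q) = 0
l = -627627 (l = (847 + 0)*(-741) = 847*(-741) = -627627)
J = -7 (J = -7 - 1*0 = -7 + 0 = -7)
Y(L) = 1 (Y(L) = (8 - 7)² = 1² = 1)
l - Y(O) = -627627 - 1*1 = -627627 - 1 = -627628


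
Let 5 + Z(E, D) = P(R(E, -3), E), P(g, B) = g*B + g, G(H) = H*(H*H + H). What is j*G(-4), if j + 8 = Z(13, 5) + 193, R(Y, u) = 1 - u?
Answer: -11328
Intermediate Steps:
G(H) = H*(H + H²) (G(H) = H*(H² + H) = H*(H + H²))
P(g, B) = g + B*g (P(g, B) = B*g + g = g + B*g)
Z(E, D) = -1 + 4*E (Z(E, D) = -5 + (1 - 1*(-3))*(1 + E) = -5 + (1 + 3)*(1 + E) = -5 + 4*(1 + E) = -5 + (4 + 4*E) = -1 + 4*E)
j = 236 (j = -8 + ((-1 + 4*13) + 193) = -8 + ((-1 + 52) + 193) = -8 + (51 + 193) = -8 + 244 = 236)
j*G(-4) = 236*((-4)²*(1 - 4)) = 236*(16*(-3)) = 236*(-48) = -11328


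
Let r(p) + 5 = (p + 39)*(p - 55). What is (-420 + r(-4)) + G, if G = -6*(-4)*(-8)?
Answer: -2682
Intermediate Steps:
r(p) = -5 + (-55 + p)*(39 + p) (r(p) = -5 + (p + 39)*(p - 55) = -5 + (39 + p)*(-55 + p) = -5 + (-55 + p)*(39 + p))
G = -192 (G = 24*(-8) = -192)
(-420 + r(-4)) + G = (-420 + (-2150 + (-4)**2 - 16*(-4))) - 192 = (-420 + (-2150 + 16 + 64)) - 192 = (-420 - 2070) - 192 = -2490 - 192 = -2682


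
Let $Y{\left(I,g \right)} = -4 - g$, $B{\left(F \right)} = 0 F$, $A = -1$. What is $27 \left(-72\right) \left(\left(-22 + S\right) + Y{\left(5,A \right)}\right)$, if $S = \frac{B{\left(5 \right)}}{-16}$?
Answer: $48600$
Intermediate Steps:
$B{\left(F \right)} = 0$
$S = 0$ ($S = \frac{0}{-16} = 0 \left(- \frac{1}{16}\right) = 0$)
$27 \left(-72\right) \left(\left(-22 + S\right) + Y{\left(5,A \right)}\right) = 27 \left(-72\right) \left(\left(-22 + 0\right) - 3\right) = - 1944 \left(-22 + \left(-4 + 1\right)\right) = - 1944 \left(-22 - 3\right) = \left(-1944\right) \left(-25\right) = 48600$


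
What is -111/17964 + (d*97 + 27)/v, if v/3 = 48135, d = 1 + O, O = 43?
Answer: 1358365/57646476 ≈ 0.023564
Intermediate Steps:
d = 44 (d = 1 + 43 = 44)
v = 144405 (v = 3*48135 = 144405)
-111/17964 + (d*97 + 27)/v = -111/17964 + (44*97 + 27)/144405 = -111*1/17964 + (4268 + 27)*(1/144405) = -37/5988 + 4295*(1/144405) = -37/5988 + 859/28881 = 1358365/57646476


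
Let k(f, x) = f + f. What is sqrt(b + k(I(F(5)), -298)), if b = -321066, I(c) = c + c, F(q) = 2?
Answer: I*sqrt(321058) ≈ 566.62*I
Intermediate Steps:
I(c) = 2*c
k(f, x) = 2*f
sqrt(b + k(I(F(5)), -298)) = sqrt(-321066 + 2*(2*2)) = sqrt(-321066 + 2*4) = sqrt(-321066 + 8) = sqrt(-321058) = I*sqrt(321058)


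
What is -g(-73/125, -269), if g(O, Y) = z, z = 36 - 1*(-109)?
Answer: -145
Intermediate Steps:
z = 145 (z = 36 + 109 = 145)
g(O, Y) = 145
-g(-73/125, -269) = -1*145 = -145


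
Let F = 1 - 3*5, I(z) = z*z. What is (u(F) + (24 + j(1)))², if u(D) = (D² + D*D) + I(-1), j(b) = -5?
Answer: 169744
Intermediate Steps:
I(z) = z²
F = -14 (F = 1 - 15 = -14)
u(D) = 1 + 2*D² (u(D) = (D² + D*D) + (-1)² = (D² + D²) + 1 = 2*D² + 1 = 1 + 2*D²)
(u(F) + (24 + j(1)))² = ((1 + 2*(-14)²) + (24 - 5))² = ((1 + 2*196) + 19)² = ((1 + 392) + 19)² = (393 + 19)² = 412² = 169744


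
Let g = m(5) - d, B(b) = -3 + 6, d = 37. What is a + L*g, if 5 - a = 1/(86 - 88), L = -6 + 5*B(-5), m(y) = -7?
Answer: -781/2 ≈ -390.50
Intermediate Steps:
B(b) = 3
L = 9 (L = -6 + 5*3 = -6 + 15 = 9)
a = 11/2 (a = 5 - 1/(86 - 88) = 5 - 1/(-2) = 5 - 1*(-1/2) = 5 + 1/2 = 11/2 ≈ 5.5000)
g = -44 (g = -7 - 1*37 = -7 - 37 = -44)
a + L*g = 11/2 + 9*(-44) = 11/2 - 396 = -781/2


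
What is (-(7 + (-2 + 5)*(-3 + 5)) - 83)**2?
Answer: 9216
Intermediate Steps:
(-(7 + (-2 + 5)*(-3 + 5)) - 83)**2 = (-(7 + 3*2) - 83)**2 = (-(7 + 6) - 83)**2 = (-1*13 - 83)**2 = (-13 - 83)**2 = (-96)**2 = 9216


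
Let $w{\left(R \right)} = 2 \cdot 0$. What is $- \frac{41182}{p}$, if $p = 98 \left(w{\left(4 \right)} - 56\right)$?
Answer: $\frac{20591}{2744} \approx 7.504$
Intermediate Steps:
$w{\left(R \right)} = 0$
$p = -5488$ ($p = 98 \left(0 - 56\right) = 98 \left(-56\right) = -5488$)
$- \frac{41182}{p} = - \frac{41182}{-5488} = \left(-41182\right) \left(- \frac{1}{5488}\right) = \frac{20591}{2744}$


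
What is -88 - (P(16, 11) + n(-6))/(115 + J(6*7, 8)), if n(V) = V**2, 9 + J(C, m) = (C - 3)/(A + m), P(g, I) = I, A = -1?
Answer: -69057/781 ≈ -88.421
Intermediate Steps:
J(C, m) = -9 + (-3 + C)/(-1 + m) (J(C, m) = -9 + (C - 3)/(-1 + m) = -9 + (-3 + C)/(-1 + m))
-88 - (P(16, 11) + n(-6))/(115 + J(6*7, 8)) = -88 - (11 + (-6)**2)/(115 + (6 + 6*7 - 9*8)/(-1 + 8)) = -88 - (11 + 36)/(115 + (6 + 42 - 72)/7) = -88 - 47/(115 + (1/7)*(-24)) = -88 - 47/(115 - 24/7) = -88 - 47/781/7 = -88 - 47*7/781 = -88 - 1*329/781 = -88 - 329/781 = -69057/781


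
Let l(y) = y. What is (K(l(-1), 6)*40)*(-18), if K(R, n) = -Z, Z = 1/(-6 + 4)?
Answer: -360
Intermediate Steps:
Z = -½ (Z = 1/(-2) = -½ ≈ -0.50000)
K(R, n) = ½ (K(R, n) = -1*(-½) = ½)
(K(l(-1), 6)*40)*(-18) = ((½)*40)*(-18) = 20*(-18) = -360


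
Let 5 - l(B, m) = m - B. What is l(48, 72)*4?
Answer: -76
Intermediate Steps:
l(B, m) = 5 + B - m (l(B, m) = 5 - (m - B) = 5 + (B - m) = 5 + B - m)
l(48, 72)*4 = (5 + 48 - 1*72)*4 = (5 + 48 - 72)*4 = -19*4 = -76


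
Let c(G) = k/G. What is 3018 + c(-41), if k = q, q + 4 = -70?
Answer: 123812/41 ≈ 3019.8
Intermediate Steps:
q = -74 (q = -4 - 70 = -74)
k = -74
c(G) = -74/G
3018 + c(-41) = 3018 - 74/(-41) = 3018 - 74*(-1/41) = 3018 + 74/41 = 123812/41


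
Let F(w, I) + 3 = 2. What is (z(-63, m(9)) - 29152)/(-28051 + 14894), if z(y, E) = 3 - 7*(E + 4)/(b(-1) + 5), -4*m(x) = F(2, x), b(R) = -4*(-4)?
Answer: 349805/157884 ≈ 2.2156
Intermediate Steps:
b(R) = 16
F(w, I) = -1 (F(w, I) = -3 + 2 = -1)
m(x) = ¼ (m(x) = -¼*(-1) = ¼)
z(y, E) = 5/3 - E/3 (z(y, E) = 3 - 7*(E + 4)/(16 + 5) = 3 - 7*(4 + E)/21 = 3 - 7*(4/21 + E/21) = 3 + (-4/3 - E/3) = 5/3 - E/3)
(z(-63, m(9)) - 29152)/(-28051 + 14894) = ((5/3 - ⅓*¼) - 29152)/(-28051 + 14894) = ((5/3 - 1/12) - 29152)/(-13157) = (19/12 - 29152)*(-1/13157) = -349805/12*(-1/13157) = 349805/157884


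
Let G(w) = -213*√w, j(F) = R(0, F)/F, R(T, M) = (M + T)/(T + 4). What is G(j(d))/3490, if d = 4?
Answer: -213/6980 ≈ -0.030516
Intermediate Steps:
R(T, M) = (M + T)/(4 + T)
j(F) = ¼ (j(F) = ((F + 0)/(4 + 0))/F = (F/4)/F = ¼)
G(j(d))/3490 = -213*√(¼)/3490 = -213*½*(1/3490) = -213/2*1/3490 = -213/6980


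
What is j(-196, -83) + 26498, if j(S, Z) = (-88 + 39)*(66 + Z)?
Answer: 27331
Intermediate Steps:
j(S, Z) = -3234 - 49*Z (j(S, Z) = -49*(66 + Z) = -3234 - 49*Z)
j(-196, -83) + 26498 = (-3234 - 49*(-83)) + 26498 = (-3234 + 4067) + 26498 = 833 + 26498 = 27331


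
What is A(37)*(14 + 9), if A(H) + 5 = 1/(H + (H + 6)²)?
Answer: -9429/82 ≈ -114.99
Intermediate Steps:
A(H) = -5 + 1/(H + (6 + H)²) (A(H) = -5 + 1/(H + (H + 6)²) = -5 + 1/(H + (6 + H)²))
A(37)*(14 + 9) = ((1 - 5*37 - 5*(6 + 37)²)/(37 + (6 + 37)²))*(14 + 9) = ((1 - 185 - 5*43²)/(37 + 43²))*23 = ((1 - 185 - 5*1849)/(37 + 1849))*23 = ((1 - 185 - 9245)/1886)*23 = ((1/1886)*(-9429))*23 = -9429/1886*23 = -9429/82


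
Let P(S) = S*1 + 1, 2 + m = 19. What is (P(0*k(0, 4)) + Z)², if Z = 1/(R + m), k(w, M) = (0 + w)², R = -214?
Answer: 38416/38809 ≈ 0.98987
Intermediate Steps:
m = 17 (m = -2 + 19 = 17)
k(w, M) = w²
P(S) = 1 + S (P(S) = S + 1 = 1 + S)
Z = -1/197 (Z = 1/(-214 + 17) = 1/(-197) = -1/197 ≈ -0.0050761)
(P(0*k(0, 4)) + Z)² = ((1 + 0*0²) - 1/197)² = ((1 + 0*0) - 1/197)² = ((1 + 0) - 1/197)² = (1 - 1/197)² = (196/197)² = 38416/38809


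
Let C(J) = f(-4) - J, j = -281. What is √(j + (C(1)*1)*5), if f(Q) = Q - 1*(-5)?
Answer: I*√281 ≈ 16.763*I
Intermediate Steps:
f(Q) = 5 + Q (f(Q) = Q + 5 = 5 + Q)
C(J) = 1 - J (C(J) = (5 - 4) - J = 1 - J)
√(j + (C(1)*1)*5) = √(-281 + ((1 - 1*1)*1)*5) = √(-281 + ((1 - 1)*1)*5) = √(-281 + (0*1)*5) = √(-281 + 0*5) = √(-281 + 0) = √(-281) = I*√281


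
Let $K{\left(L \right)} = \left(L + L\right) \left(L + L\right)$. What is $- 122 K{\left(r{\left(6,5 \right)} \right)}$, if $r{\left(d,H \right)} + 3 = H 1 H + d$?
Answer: $-382592$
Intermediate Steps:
$r{\left(d,H \right)} = -3 + d + H^{2}$ ($r{\left(d,H \right)} = -3 + \left(H 1 H + d\right) = -3 + \left(H H + d\right) = -3 + \left(H^{2} + d\right) = -3 + \left(d + H^{2}\right) = -3 + d + H^{2}$)
$K{\left(L \right)} = 4 L^{2}$ ($K{\left(L \right)} = 2 L 2 L = 4 L^{2}$)
$- 122 K{\left(r{\left(6,5 \right)} \right)} = - 122 \cdot 4 \left(-3 + 6 + 5^{2}\right)^{2} = - 122 \cdot 4 \left(-3 + 6 + 25\right)^{2} = - 122 \cdot 4 \cdot 28^{2} = - 122 \cdot 4 \cdot 784 = \left(-122\right) 3136 = -382592$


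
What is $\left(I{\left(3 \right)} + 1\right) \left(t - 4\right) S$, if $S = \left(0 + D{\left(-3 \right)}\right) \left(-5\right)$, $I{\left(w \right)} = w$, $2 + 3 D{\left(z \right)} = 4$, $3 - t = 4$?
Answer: $\frac{200}{3} \approx 66.667$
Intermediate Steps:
$t = -1$ ($t = 3 - 4 = -1$)
$D{\left(z \right)} = \frac{2}{3}$ ($D{\left(z \right)} = - \frac{2}{3} + \frac{1}{3} \cdot 4 = - \frac{2}{3} + \frac{4}{3} = \frac{2}{3}$)
$S = - \frac{10}{3}$ ($S = \left(0 + \frac{2}{3}\right) \left(-5\right) = \frac{2}{3} \left(-5\right) = - \frac{10}{3} \approx -3.3333$)
$\left(I{\left(3 \right)} + 1\right) \left(t - 4\right) S = \left(3 + 1\right) \left(-1 - 4\right) \left(- \frac{10}{3}\right) = 4 \left(-5\right) \left(- \frac{10}{3}\right) = \left(-20\right) \left(- \frac{10}{3}\right) = \frac{200}{3}$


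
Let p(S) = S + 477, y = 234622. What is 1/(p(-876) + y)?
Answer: 1/234223 ≈ 4.2694e-6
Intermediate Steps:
p(S) = 477 + S
1/(p(-876) + y) = 1/((477 - 876) + 234622) = 1/(-399 + 234622) = 1/234223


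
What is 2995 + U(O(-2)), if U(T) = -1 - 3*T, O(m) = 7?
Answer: 2973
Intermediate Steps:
2995 + U(O(-2)) = 2995 + (-1 - 3*7) = 2995 + (-1 - 21) = 2995 - 22 = 2973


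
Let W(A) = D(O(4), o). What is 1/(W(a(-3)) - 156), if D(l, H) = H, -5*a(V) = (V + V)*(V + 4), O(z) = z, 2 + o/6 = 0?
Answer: -1/168 ≈ -0.0059524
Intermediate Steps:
o = -12 (o = -12 + 6*0 = -12 + 0 = -12)
a(V) = -2*V*(4 + V)/5 (a(V) = -(V + V)*(V + 4)/5 = -2*V*(4 + V)/5)
W(A) = -12
1/(W(a(-3)) - 156) = 1/(-12 - 156) = 1/(-168) = -1/168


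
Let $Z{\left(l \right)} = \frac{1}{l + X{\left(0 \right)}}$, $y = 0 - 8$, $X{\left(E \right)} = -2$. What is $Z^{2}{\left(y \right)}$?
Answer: $\frac{1}{100} \approx 0.01$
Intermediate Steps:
$y = -8$
$Z{\left(l \right)} = \frac{1}{-2 + l}$ ($Z{\left(l \right)} = \frac{1}{l - 2} = \frac{1}{-2 + l}$)
$Z^{2}{\left(y \right)} = \left(\frac{1}{-2 - 8}\right)^{2} = \left(\frac{1}{-10}\right)^{2} = \left(- \frac{1}{10}\right)^{2} = \frac{1}{100}$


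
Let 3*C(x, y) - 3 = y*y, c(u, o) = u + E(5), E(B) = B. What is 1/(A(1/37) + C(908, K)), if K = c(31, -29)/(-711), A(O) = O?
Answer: 692751/712066 ≈ 0.97287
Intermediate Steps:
c(u, o) = 5 + u (c(u, o) = u + 5 = 5 + u)
K = -4/79 (K = (5 + 31)/(-711) = 36*(-1/711) = -4/79 ≈ -0.050633)
C(x, y) = 1 + y**2/3 (C(x, y) = 1 + (y*y)/3 = 1 + y**2/3)
1/(A(1/37) + C(908, K)) = 1/(1/37 + (1 + (-4/79)**2/3)) = 1/(1/37 + (1 + (1/3)*(16/6241))) = 1/(1/37 + (1 + 16/18723)) = 1/(1/37 + 18739/18723) = 1/(712066/692751) = 692751/712066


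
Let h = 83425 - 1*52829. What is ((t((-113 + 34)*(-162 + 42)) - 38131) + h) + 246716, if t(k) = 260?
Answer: 239441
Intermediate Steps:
h = 30596 (h = 83425 - 52829 = 30596)
((t((-113 + 34)*(-162 + 42)) - 38131) + h) + 246716 = ((260 - 38131) + 30596) + 246716 = (-37871 + 30596) + 246716 = -7275 + 246716 = 239441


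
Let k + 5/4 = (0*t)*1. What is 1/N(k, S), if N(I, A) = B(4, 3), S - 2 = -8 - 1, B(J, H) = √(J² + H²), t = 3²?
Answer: ⅕ ≈ 0.20000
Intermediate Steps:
t = 9
B(J, H) = √(H² + J²)
S = -7 (S = 2 + (-8 - 1) = 2 - 9 = -7)
k = -5/4 (k = -5/4 + (0*9)*1 = -5/4 + 0*1 = -5/4 + 0 = -5/4 ≈ -1.2500)
N(I, A) = 5 (N(I, A) = √(3² + 4²) = √(9 + 16) = √25 = 5)
1/N(k, S) = 1/5 = ⅕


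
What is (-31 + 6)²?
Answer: 625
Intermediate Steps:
(-31 + 6)² = (-25)² = 625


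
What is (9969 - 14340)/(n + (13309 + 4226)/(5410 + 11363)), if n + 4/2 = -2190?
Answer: 8146087/4083209 ≈ 1.9950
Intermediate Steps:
n = -2192 (n = -2 - 2190 = -2192)
(9969 - 14340)/(n + (13309 + 4226)/(5410 + 11363)) = (9969 - 14340)/(-2192 + (13309 + 4226)/(5410 + 11363)) = -4371/(-2192 + 17535/16773) = -4371/(-2192 + 17535*(1/16773)) = -4371/(-2192 + 5845/5591) = -4371/(-12249627/5591) = -4371*(-5591/12249627) = 8146087/4083209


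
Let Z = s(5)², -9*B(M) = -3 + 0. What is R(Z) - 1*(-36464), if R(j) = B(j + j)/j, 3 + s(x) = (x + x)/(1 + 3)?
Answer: 109396/3 ≈ 36465.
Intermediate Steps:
s(x) = -3 + x/2 (s(x) = -3 + (x + x)/(1 + 3) = -3 + (2*x)/4 = -3 + (2*x)*(¼) = -3 + x/2)
B(M) = ⅓ (B(M) = -(-3 + 0)/9 = -⅑*(-3) = ⅓)
Z = ¼ (Z = (-3 + (½)*5)² = (-3 + 5/2)² = (-½)² = ¼ ≈ 0.25000)
R(j) = 1/(3*j)
R(Z) - 1*(-36464) = 1/(3*(¼)) - 1*(-36464) = (⅓)*4 + 36464 = 4/3 + 36464 = 109396/3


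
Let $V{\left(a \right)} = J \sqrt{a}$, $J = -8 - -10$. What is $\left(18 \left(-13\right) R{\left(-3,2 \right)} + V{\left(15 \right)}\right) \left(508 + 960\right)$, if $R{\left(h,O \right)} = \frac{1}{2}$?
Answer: $-171756 + 2936 \sqrt{15} \approx -1.6039 \cdot 10^{5}$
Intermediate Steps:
$J = 2$ ($J = -8 + 10 = 2$)
$R{\left(h,O \right)} = \frac{1}{2}$
$V{\left(a \right)} = 2 \sqrt{a}$
$\left(18 \left(-13\right) R{\left(-3,2 \right)} + V{\left(15 \right)}\right) \left(508 + 960\right) = \left(18 \left(-13\right) \frac{1}{2} + 2 \sqrt{15}\right) \left(508 + 960\right) = \left(\left(-234\right) \frac{1}{2} + 2 \sqrt{15}\right) 1468 = \left(-117 + 2 \sqrt{15}\right) 1468 = -171756 + 2936 \sqrt{15}$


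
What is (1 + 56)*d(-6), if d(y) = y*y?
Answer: 2052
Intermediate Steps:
d(y) = y**2
(1 + 56)*d(-6) = (1 + 56)*(-6)**2 = 57*36 = 2052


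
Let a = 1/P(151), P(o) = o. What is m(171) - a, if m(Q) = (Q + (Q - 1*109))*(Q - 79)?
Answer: 3236835/151 ≈ 21436.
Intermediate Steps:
m(Q) = (-109 + 2*Q)*(-79 + Q) (m(Q) = (Q + (Q - 109))*(-79 + Q) = (Q + (-109 + Q))*(-79 + Q) = (-109 + 2*Q)*(-79 + Q))
a = 1/151 ≈ 0.0066225
m(171) - a = (8611 - 267*171 + 2*171²) - 1*1/151 = (8611 - 45657 + 2*29241) - 1/151 = (8611 - 45657 + 58482) - 1/151 = 21436 - 1/151 = 3236835/151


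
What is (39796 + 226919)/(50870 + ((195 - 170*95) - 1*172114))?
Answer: -88905/45733 ≈ -1.9440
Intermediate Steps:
(39796 + 226919)/(50870 + ((195 - 170*95) - 1*172114)) = 266715/(50870 + ((195 - 16150) - 172114)) = 266715/(50870 + (-15955 - 172114)) = 266715/(50870 - 188069) = 266715/(-137199) = 266715*(-1/137199) = -88905/45733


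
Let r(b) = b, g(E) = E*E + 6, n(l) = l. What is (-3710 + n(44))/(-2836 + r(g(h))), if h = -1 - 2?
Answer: 282/217 ≈ 1.2995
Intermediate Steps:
h = -3
g(E) = 6 + E**2 (g(E) = E**2 + 6 = 6 + E**2)
(-3710 + n(44))/(-2836 + r(g(h))) = (-3710 + 44)/(-2836 + (6 + (-3)**2)) = -3666/(-2836 + (6 + 9)) = -3666/(-2836 + 15) = -3666/(-2821) = -3666*(-1/2821) = 282/217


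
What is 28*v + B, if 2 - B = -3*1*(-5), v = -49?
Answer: -1385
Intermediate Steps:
B = -13 (B = 2 - (-3*1)*(-5) = 2 - (-3)*(-5) = 2 - 1*15 = 2 - 15 = -13)
28*v + B = 28*(-49) - 13 = -1372 - 13 = -1385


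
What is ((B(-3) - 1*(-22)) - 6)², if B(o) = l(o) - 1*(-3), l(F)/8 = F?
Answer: 25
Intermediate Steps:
l(F) = 8*F
B(o) = 3 + 8*o (B(o) = 8*o - 1*(-3) = 8*o + 3 = 3 + 8*o)
((B(-3) - 1*(-22)) - 6)² = (((3 + 8*(-3)) - 1*(-22)) - 6)² = (((3 - 24) + 22) - 6)² = ((-21 + 22) - 6)² = (1 - 6)² = (-5)² = 25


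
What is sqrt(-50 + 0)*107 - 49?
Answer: -49 + 535*I*sqrt(2) ≈ -49.0 + 756.6*I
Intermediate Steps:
sqrt(-50 + 0)*107 - 49 = sqrt(-50)*107 - 49 = (5*I*sqrt(2))*107 - 49 = 535*I*sqrt(2) - 49 = -49 + 535*I*sqrt(2)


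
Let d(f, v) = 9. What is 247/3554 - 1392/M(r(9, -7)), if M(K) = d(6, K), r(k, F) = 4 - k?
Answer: -1648315/10662 ≈ -154.60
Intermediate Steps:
M(K) = 9
247/3554 - 1392/M(r(9, -7)) = 247/3554 - 1392/9 = 247*(1/3554) - 1392*⅑ = 247/3554 - 464/3 = -1648315/10662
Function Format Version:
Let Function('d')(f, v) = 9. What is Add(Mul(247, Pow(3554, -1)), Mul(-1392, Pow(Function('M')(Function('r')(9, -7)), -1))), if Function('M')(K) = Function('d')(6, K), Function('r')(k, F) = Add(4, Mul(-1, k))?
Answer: Rational(-1648315, 10662) ≈ -154.60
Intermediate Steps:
Function('M')(K) = 9
Add(Mul(247, Pow(3554, -1)), Mul(-1392, Pow(Function('M')(Function('r')(9, -7)), -1))) = Add(Mul(247, Pow(3554, -1)), Mul(-1392, Pow(9, -1))) = Add(Mul(247, Rational(1, 3554)), Mul(-1392, Rational(1, 9))) = Add(Rational(247, 3554), Rational(-464, 3)) = Rational(-1648315, 10662)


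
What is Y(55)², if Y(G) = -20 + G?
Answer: 1225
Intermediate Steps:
Y(55)² = (-20 + 55)² = 35² = 1225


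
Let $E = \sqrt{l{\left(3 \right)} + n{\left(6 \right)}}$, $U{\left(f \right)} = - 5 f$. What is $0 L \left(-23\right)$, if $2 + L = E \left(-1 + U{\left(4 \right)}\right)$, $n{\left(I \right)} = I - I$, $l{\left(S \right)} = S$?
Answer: $0$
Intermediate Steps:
$n{\left(I \right)} = 0$
$E = \sqrt{3}$ ($E = \sqrt{3 + 0} = \sqrt{3} \approx 1.732$)
$L = -2 - 21 \sqrt{3}$ ($L = -2 + \sqrt{3} \left(-1 - 20\right) = -2 + \sqrt{3} \left(-21\right) = -2 - 21 \sqrt{3} \approx -38.373$)
$0 L \left(-23\right) = 0 \left(-2 - 21 \sqrt{3}\right) \left(-23\right) = 0 \left(-23\right) = 0$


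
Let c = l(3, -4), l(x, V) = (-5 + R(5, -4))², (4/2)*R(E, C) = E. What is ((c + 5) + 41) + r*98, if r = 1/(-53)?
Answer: 10685/212 ≈ 50.401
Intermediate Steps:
R(E, C) = E/2
l(x, V) = 25/4 (l(x, V) = (-5 + (½)*5)² = (-5 + 5/2)² = (-5/2)² = 25/4)
r = -1/53 ≈ -0.018868
c = 25/4 ≈ 6.2500
((c + 5) + 41) + r*98 = ((25/4 + 5) + 41) - 1/53*98 = (45/4 + 41) - 98/53 = 209/4 - 98/53 = 10685/212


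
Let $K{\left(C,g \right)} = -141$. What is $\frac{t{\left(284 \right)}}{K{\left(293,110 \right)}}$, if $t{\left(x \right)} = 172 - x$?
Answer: $\frac{112}{141} \approx 0.79433$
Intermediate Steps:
$\frac{t{\left(284 \right)}}{K{\left(293,110 \right)}} = \frac{172 - 284}{-141} = \left(172 - 284\right) \left(- \frac{1}{141}\right) = \left(-112\right) \left(- \frac{1}{141}\right) = \frac{112}{141}$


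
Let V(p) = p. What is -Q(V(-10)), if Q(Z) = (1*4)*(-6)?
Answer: 24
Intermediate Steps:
Q(Z) = -24 (Q(Z) = 4*(-6) = -24)
-Q(V(-10)) = -1*(-24) = 24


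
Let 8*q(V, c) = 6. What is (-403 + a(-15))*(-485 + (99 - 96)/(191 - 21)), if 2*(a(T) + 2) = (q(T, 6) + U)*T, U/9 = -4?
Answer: 18550575/272 ≈ 68201.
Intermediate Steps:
q(V, c) = ¾ (q(V, c) = (⅛)*6 = ¾)
U = -36 (U = 9*(-4) = -36)
a(T) = -2 - 141*T/8 (a(T) = -2 + ((¾ - 36)*T)/2 = -2 + (-141*T/4)/2 = -2 - 141*T/8)
(-403 + a(-15))*(-485 + (99 - 96)/(191 - 21)) = (-403 + (-2 - 141/8*(-15)))*(-485 + (99 - 96)/(191 - 21)) = (-403 + (-2 + 2115/8))*(-485 + 3/170) = (-403 + 2099/8)*(-485 + 3*(1/170)) = -1125*(-485 + 3/170)/8 = -1125/8*(-82447/170) = 18550575/272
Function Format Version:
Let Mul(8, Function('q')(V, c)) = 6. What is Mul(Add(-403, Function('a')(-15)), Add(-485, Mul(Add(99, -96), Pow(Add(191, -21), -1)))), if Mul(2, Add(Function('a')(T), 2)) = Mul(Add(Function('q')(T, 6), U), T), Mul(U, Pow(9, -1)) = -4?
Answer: Rational(18550575, 272) ≈ 68201.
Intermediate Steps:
Function('q')(V, c) = Rational(3, 4) (Function('q')(V, c) = Mul(Rational(1, 8), 6) = Rational(3, 4))
U = -36 (U = Mul(9, -4) = -36)
Function('a')(T) = Add(-2, Mul(Rational(-141, 8), T)) (Function('a')(T) = Add(-2, Mul(Rational(1, 2), Mul(Add(Rational(3, 4), -36), T))) = Add(-2, Mul(Rational(1, 2), Mul(Rational(-141, 4), T))) = Add(-2, Mul(Rational(-141, 8), T)))
Mul(Add(-403, Function('a')(-15)), Add(-485, Mul(Add(99, -96), Pow(Add(191, -21), -1)))) = Mul(Add(-403, Add(-2, Mul(Rational(-141, 8), -15))), Add(-485, Mul(Add(99, -96), Pow(Add(191, -21), -1)))) = Mul(Add(-403, Add(-2, Rational(2115, 8))), Add(-485, Mul(3, Pow(170, -1)))) = Mul(Add(-403, Rational(2099, 8)), Add(-485, Mul(3, Rational(1, 170)))) = Mul(Rational(-1125, 8), Add(-485, Rational(3, 170))) = Mul(Rational(-1125, 8), Rational(-82447, 170)) = Rational(18550575, 272)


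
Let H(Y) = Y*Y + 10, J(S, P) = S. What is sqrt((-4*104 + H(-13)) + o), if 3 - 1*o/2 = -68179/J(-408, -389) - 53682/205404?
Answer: I*sqrt(1721330527662321)/1745934 ≈ 23.763*I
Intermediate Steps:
H(Y) = 10 + Y**2 (H(Y) = Y**2 + 10 = 10 + Y**2)
o = -1144243547/3491868 (o = 6 - 2*(-68179/(-408) - 53682/205404) = 6 - 2*(-68179*(-1/408) - 53682*1/205404) = 6 - 2*(68179/408 - 8947/34234) = 6 - 2*1165194755/6983736 = 6 - 1165194755/3491868 = -1144243547/3491868 ≈ -327.69)
sqrt((-4*104 + H(-13)) + o) = sqrt((-4*104 + (10 + (-13)**2)) - 1144243547/3491868) = sqrt((-416 + (10 + 169)) - 1144243547/3491868) = sqrt((-416 + 179) - 1144243547/3491868) = sqrt(-237 - 1144243547/3491868) = sqrt(-1971816263/3491868) = I*sqrt(1721330527662321)/1745934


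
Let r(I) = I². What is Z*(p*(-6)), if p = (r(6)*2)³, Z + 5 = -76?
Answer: 181398528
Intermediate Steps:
Z = -81 (Z = -5 - 76 = -81)
p = 373248 (p = (6²*2)³ = (36*2)³ = 72³ = 373248)
Z*(p*(-6)) = -30233088*(-6) = -81*(-2239488) = 181398528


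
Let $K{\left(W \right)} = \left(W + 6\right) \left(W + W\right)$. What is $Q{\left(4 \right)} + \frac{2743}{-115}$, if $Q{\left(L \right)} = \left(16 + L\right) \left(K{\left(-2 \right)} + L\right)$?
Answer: $- \frac{30343}{115} \approx -263.85$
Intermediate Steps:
$K{\left(W \right)} = 2 W \left(6 + W\right)$ ($K{\left(W \right)} = \left(6 + W\right) 2 W = 2 W \left(6 + W\right)$)
$Q{\left(L \right)} = \left(-16 + L\right) \left(16 + L\right)$ ($Q{\left(L \right)} = \left(16 + L\right) \left(2 \left(-2\right) \left(6 - 2\right) + L\right) = \left(16 + L\right) \left(2 \left(-2\right) 4 + L\right) = \left(16 + L\right) \left(-16 + L\right) = \left(-16 + L\right) \left(16 + L\right)$)
$Q{\left(4 \right)} + \frac{2743}{-115} = \left(-256 + 4^{2}\right) + \frac{2743}{-115} = \left(-256 + 16\right) + 2743 \left(- \frac{1}{115}\right) = -240 - \frac{2743}{115} = - \frac{30343}{115}$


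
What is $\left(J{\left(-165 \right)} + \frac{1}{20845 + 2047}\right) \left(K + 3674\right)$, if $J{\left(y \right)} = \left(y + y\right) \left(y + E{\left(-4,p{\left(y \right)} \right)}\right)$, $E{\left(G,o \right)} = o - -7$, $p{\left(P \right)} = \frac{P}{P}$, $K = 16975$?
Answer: $\frac{24490426824129}{22892} \approx 1.0698 \cdot 10^{9}$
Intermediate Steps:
$p{\left(P \right)} = 1$
$E{\left(G,o \right)} = 7 + o$ ($E{\left(G,o \right)} = o + 7 = 7 + o$)
$J{\left(y \right)} = 2 y \left(8 + y\right)$ ($J{\left(y \right)} = \left(y + y\right) \left(y + \left(7 + 1\right)\right) = 2 y \left(y + 8\right) = 2 y \left(8 + y\right)$)
$\left(J{\left(-165 \right)} + \frac{1}{20845 + 2047}\right) \left(K + 3674\right) = \left(2 \left(-165\right) \left(8 - 165\right) + \frac{1}{20845 + 2047}\right) \left(16975 + 3674\right) = \left(2 \left(-165\right) \left(-157\right) + \frac{1}{22892}\right) 20649 = \left(51810 + \frac{1}{22892}\right) 20649 = \frac{1186034521}{22892} \cdot 20649 = \frac{24490426824129}{22892}$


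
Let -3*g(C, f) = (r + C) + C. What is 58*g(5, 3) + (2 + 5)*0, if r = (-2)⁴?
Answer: -1508/3 ≈ -502.67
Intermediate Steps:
r = 16
g(C, f) = -16/3 - 2*C/3 (g(C, f) = -((16 + C) + C)/3 = -(16 + 2*C)/3 = -16/3 - 2*C/3)
58*g(5, 3) + (2 + 5)*0 = 58*(-16/3 - ⅔*5) + (2 + 5)*0 = 58*(-16/3 - 10/3) + 7*0 = 58*(-26/3) + 0 = -1508/3 + 0 = -1508/3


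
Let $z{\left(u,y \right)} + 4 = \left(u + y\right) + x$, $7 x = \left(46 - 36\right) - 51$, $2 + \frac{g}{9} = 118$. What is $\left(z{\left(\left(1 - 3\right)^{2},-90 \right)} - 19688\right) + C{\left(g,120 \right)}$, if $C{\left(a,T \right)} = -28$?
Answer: $- \frac{138683}{7} \approx -19812.0$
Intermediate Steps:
$g = 1044$ ($g = -18 + 9 \cdot 118 = -18 + 1062 = 1044$)
$x = - \frac{41}{7}$ ($x = \frac{\left(46 - 36\right) - 51}{7} = \frac{10 - 51}{7} = \frac{1}{7} \left(-41\right) = - \frac{41}{7} \approx -5.8571$)
$z{\left(u,y \right)} = - \frac{69}{7} + u + y$ ($z{\left(u,y \right)} = -4 - \left(\frac{41}{7} - u - y\right) = -4 + \left(- \frac{41}{7} + u + y\right) = - \frac{69}{7} + u + y$)
$\left(z{\left(\left(1 - 3\right)^{2},-90 \right)} - 19688\right) + C{\left(g,120 \right)} = \left(\left(- \frac{69}{7} + \left(1 - 3\right)^{2} - 90\right) - 19688\right) - 28 = \left(\left(- \frac{69}{7} + \left(-2\right)^{2} - 90\right) - 19688\right) - 28 = \left(\left(- \frac{69}{7} + 4 - 90\right) - 19688\right) - 28 = \left(- \frac{671}{7} - 19688\right) - 28 = - \frac{138487}{7} - 28 = - \frac{138683}{7}$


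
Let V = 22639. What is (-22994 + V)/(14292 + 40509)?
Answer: -355/54801 ≈ -0.0064780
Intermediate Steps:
(-22994 + V)/(14292 + 40509) = (-22994 + 22639)/(14292 + 40509) = -355/54801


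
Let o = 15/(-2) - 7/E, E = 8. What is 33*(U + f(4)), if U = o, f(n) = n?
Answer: -1155/8 ≈ -144.38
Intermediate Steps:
o = -67/8 (o = 15/(-2) - 7/8 = 15*(-½) - 7*⅛ = -15/2 - 7/8 = -67/8 ≈ -8.3750)
U = -67/8 ≈ -8.3750
33*(U + f(4)) = 33*(-67/8 + 4) = 33*(-35/8) = -1155/8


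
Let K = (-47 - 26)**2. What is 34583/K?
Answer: 34583/5329 ≈ 6.4896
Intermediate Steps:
K = 5329 (K = (-73)**2 = 5329)
34583/K = 34583/5329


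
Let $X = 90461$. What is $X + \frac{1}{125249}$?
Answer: $\frac{11330149790}{125249} \approx 90461.0$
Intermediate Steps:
$X + \frac{1}{125249} = 90461 + \frac{1}{125249} = \frac{11330149790}{125249}$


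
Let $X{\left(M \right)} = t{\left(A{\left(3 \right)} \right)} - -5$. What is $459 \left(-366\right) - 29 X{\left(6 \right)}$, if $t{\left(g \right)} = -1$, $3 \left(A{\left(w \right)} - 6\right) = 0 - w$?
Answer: $-168110$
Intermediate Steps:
$A{\left(w \right)} = 6 - \frac{w}{3}$ ($A{\left(w \right)} = 6 + \frac{0 - w}{3} = 6 + \frac{\left(-1\right) w}{3} = 6 - \frac{w}{3}$)
$X{\left(M \right)} = 4$ ($X{\left(M \right)} = -1 - -5 = -1 + 5 = 4$)
$459 \left(-366\right) - 29 X{\left(6 \right)} = 459 \left(-366\right) - 116 = -167994 - 116 = -168110$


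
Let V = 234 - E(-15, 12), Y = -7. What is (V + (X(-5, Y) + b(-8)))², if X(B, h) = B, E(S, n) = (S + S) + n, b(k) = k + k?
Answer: 53361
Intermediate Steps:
b(k) = 2*k
E(S, n) = n + 2*S (E(S, n) = 2*S + n = n + 2*S)
V = 252 (V = 234 - (12 + 2*(-15)) = 234 - (12 - 30) = 234 - 1*(-18) = 234 + 18 = 252)
(V + (X(-5, Y) + b(-8)))² = (252 + (-5 + 2*(-8)))² = (252 + (-5 - 16))² = (252 - 21)² = 231² = 53361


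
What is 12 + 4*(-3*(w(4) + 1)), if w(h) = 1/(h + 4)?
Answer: -3/2 ≈ -1.5000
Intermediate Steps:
w(h) = 1/(4 + h)
12 + 4*(-3*(w(4) + 1)) = 12 + 4*(-3*(1/(4 + 4) + 1)) = 12 + 4*(-3*(1/8 + 1)) = 12 + 4*(-3*(⅛ + 1)) = 12 + 4*(-3*9/8) = 12 + 4*(-27/8) = 12 - 27/2 = -3/2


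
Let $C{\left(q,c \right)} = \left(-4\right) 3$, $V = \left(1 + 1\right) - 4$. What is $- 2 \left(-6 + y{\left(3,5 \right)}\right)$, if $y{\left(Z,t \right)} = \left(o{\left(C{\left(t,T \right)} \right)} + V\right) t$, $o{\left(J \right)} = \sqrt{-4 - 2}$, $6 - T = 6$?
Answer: $32 - 10 i \sqrt{6} \approx 32.0 - 24.495 i$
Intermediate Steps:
$T = 0$ ($T = 6 - 6 = 0$)
$V = -2$ ($V = 2 - 4 = -2$)
$C{\left(q,c \right)} = -12$
$o{\left(J \right)} = i \sqrt{6}$ ($o{\left(J \right)} = \sqrt{-6} = i \sqrt{6}$)
$y{\left(Z,t \right)} = t \left(-2 + i \sqrt{6}\right)$ ($y{\left(Z,t \right)} = \left(i \sqrt{6} - 2\right) t = \left(-2 + i \sqrt{6}\right) t = t \left(-2 + i \sqrt{6}\right)$)
$- 2 \left(-6 + y{\left(3,5 \right)}\right) = - 2 \left(-6 + 5 \left(-2 + i \sqrt{6}\right)\right) = - 2 \left(-6 - \left(10 - 5 i \sqrt{6}\right)\right) = - 2 \left(-16 + 5 i \sqrt{6}\right) = 32 - 10 i \sqrt{6}$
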